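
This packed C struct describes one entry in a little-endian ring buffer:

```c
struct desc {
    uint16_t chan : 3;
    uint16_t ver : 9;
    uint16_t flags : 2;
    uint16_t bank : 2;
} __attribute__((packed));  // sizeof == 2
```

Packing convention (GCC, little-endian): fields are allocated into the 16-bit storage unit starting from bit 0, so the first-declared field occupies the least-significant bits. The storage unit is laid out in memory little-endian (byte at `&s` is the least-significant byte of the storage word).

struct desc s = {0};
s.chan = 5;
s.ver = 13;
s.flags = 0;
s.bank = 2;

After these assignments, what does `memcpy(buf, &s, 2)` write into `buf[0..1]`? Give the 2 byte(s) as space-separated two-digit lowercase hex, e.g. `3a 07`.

[0+:3] chan=5 & 0x7 = 0x5; word=0x0005
[3+:9] ver=13 & 0x1ff = 0xd; word=0x006d
[12+:2] flags=0 & 0x3 = 0x0; word=0x006d
[14+:2] bank=2 & 0x3 = 0x2; word=0x806d
word = 0x806d → little-endian bytes:
  [0]=0x6d  [1]=0x80

6d 80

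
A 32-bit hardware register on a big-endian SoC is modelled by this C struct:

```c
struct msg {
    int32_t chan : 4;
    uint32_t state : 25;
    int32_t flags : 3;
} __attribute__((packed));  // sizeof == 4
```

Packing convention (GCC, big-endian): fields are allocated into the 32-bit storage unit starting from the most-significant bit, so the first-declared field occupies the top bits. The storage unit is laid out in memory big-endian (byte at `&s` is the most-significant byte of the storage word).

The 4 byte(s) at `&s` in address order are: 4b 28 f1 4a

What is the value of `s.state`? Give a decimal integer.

23404073

[0]=0x4b [1]=0x28 [2]=0xf1 [3]=0x4a (big-endian) → word 0x4b28f14a
chan:4 @ bit 28 → (0x4b28f14a>>28)&0xf = 0x4
state:25 @ bit 3 → (0x4b28f14a>>3)&0x1ffffff = 0x1651e29  ←
flags:3 @ bit 0 → (0x4b28f14a>>0)&0x7 = 0x2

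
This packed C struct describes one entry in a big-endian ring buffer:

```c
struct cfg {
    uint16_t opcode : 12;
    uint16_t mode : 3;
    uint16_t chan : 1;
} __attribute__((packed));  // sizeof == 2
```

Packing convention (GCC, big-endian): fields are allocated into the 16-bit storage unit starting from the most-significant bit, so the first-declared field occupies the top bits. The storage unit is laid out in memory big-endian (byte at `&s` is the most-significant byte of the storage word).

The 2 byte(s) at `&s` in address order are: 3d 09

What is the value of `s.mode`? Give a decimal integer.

4

[0]=0x3d [1]=0x09 (big-endian) → word 0x3d09
opcode [4+:12] = (word>>4) & 0xfff = 976
mode [1+:3] = (word>>1) & 0x7 = 4  ←
chan [0+:1] = (word>>0) & 0x1 = 1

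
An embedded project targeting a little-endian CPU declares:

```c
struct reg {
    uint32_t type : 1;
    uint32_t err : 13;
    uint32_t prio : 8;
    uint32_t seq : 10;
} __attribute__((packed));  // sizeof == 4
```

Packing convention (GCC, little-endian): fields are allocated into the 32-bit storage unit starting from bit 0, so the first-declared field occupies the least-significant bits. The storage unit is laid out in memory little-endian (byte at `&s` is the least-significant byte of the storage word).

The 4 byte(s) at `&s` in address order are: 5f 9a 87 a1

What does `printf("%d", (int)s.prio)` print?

[0]=0x5f [1]=0x9a [2]=0x87 [3]=0xa1 (little-endian) → word 0xa1879a5f
type:1 @ bit 0 → (0xa1879a5f>>0)&0x1 = 0x1
err:13 @ bit 1 → (0xa1879a5f>>1)&0x1fff = 0xd2f
prio:8 @ bit 14 → (0xa1879a5f>>14)&0xff = 0x1e  ←
seq:10 @ bit 22 → (0xa1879a5f>>22)&0x3ff = 0x286

30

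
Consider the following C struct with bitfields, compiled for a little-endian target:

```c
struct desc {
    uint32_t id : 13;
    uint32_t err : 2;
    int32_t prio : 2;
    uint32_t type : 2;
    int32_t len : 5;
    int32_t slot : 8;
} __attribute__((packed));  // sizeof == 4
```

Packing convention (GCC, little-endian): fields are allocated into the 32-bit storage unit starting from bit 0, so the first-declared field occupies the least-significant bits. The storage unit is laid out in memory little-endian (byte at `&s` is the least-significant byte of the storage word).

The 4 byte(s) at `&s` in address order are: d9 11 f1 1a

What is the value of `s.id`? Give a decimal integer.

[0]=0xd9 [1]=0x11 [2]=0xf1 [3]=0x1a (little-endian) → word 0x1af111d9
id:13 @ bit 0 → (0x1af111d9>>0)&0x1fff = 0x11d9  ←
err:2 @ bit 13 → (0x1af111d9>>13)&0x3 = 0x0
prio:2 @ bit 15 → (0x1af111d9>>15)&0x3 = 0x2
type:2 @ bit 17 → (0x1af111d9>>17)&0x3 = 0x0
len:5 @ bit 19 → (0x1af111d9>>19)&0x1f = 0x1e
slot:8 @ bit 24 → (0x1af111d9>>24)&0xff = 0x1a

4569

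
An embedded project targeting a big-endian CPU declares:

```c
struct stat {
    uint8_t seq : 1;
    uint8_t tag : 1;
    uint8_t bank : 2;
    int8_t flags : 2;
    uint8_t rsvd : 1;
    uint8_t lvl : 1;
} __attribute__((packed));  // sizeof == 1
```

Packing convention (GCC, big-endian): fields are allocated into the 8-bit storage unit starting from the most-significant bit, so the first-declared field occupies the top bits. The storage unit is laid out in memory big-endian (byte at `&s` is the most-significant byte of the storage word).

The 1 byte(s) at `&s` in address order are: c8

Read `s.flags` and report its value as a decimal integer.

-2

[0]=0xc8 (big-endian) → word 0xc8
seq [7+:1] = (word>>7) & 0x1 = 1
tag [6+:1] = (word>>6) & 0x1 = 1
bank [4+:2] = (word>>4) & 0x3 = 0
flags [2+:2] = (word>>2) & 0x3 = 2  ←
rsvd [1+:1] = (word>>1) & 0x1 = 0
lvl [0+:1] = (word>>0) & 0x1 = 0
flags signed 2b, MSB=1: 2 - 4 = -2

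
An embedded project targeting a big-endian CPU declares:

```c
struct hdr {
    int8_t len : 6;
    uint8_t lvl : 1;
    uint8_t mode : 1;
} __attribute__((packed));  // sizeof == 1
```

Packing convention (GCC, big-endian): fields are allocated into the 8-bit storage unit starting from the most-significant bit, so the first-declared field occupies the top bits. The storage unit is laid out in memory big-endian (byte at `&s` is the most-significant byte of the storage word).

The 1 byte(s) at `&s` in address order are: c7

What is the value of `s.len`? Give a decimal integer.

[0]=0xc7 (big-endian) → word 0xc7
len:6 @ bit 2 → (0xc7>>2)&0x3f = 0x31  ←
lvl:1 @ bit 1 → (0xc7>>1)&0x1 = 0x1
mode:1 @ bit 0 → (0xc7>>0)&0x1 = 0x1
len signed 6b, MSB=1: 49 - 64 = -15

-15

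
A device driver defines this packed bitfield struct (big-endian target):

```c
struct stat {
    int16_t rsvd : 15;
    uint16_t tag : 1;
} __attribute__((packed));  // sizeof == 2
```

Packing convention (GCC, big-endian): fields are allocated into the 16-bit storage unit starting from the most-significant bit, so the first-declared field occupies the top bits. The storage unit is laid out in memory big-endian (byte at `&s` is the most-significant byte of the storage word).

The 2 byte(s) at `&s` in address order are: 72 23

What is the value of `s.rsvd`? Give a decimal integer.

[0]=0x72 [1]=0x23 (big-endian) → word 0x7223
rsvd:15 @ bit 1 → (0x7223>>1)&0x7fff = 0x3911  ←
tag:1 @ bit 0 → (0x7223>>0)&0x1 = 0x1
rsvd signed 15b, MSB=0: value = 14609

14609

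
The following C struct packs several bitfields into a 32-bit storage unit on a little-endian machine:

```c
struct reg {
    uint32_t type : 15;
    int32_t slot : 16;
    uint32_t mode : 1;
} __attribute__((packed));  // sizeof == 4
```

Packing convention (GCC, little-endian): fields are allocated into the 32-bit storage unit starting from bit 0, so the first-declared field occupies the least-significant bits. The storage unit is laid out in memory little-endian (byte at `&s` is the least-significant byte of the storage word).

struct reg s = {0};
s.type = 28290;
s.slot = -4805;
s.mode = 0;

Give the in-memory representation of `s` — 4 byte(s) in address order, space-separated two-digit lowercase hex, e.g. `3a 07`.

type (15b) val=28290 bits=0x6e82 at bit 0: 0x00006e82
slot (16b) val=-4805 bits=0xed3b at bit 15: 0x769dee82
mode (1b) val=0 bits=0x0 at bit 31: 0x769dee82
word = 0x769dee82 → little-endian bytes:
  [0]=0x82  [1]=0xee  [2]=0x9d  [3]=0x76

82 ee 9d 76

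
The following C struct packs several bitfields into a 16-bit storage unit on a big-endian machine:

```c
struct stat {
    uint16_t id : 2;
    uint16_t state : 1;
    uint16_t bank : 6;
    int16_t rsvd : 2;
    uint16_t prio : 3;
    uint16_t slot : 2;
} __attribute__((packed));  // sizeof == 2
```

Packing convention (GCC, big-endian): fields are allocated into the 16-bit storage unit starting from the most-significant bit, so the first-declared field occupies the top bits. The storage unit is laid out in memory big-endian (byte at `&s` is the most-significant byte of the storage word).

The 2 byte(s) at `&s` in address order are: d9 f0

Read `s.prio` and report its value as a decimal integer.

4

[0]=0xd9 [1]=0xf0 (big-endian) → word 0xd9f0
id [14+:2] = (word>>14) & 0x3 = 3
state [13+:1] = (word>>13) & 0x1 = 0
bank [7+:6] = (word>>7) & 0x3f = 51
rsvd [5+:2] = (word>>5) & 0x3 = 3
prio [2+:3] = (word>>2) & 0x7 = 4  ←
slot [0+:2] = (word>>0) & 0x3 = 0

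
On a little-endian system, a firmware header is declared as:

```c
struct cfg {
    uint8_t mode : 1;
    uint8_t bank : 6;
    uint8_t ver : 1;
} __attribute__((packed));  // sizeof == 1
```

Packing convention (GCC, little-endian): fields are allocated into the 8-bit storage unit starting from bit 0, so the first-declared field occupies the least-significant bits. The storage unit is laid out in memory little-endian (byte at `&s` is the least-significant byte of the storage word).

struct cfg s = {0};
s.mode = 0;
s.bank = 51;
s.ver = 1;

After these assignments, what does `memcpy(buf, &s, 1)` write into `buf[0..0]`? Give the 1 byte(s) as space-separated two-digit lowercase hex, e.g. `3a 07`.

e6

mode:1 = 0 → 0x0 << 0 → word 0x00
bank:6 = 51 → 0x33 << 1 → word 0x66
ver:1 = 1 → 0x1 << 7 → word 0xe6
word = 0xe6 → little-endian bytes:
  [0]=0xe6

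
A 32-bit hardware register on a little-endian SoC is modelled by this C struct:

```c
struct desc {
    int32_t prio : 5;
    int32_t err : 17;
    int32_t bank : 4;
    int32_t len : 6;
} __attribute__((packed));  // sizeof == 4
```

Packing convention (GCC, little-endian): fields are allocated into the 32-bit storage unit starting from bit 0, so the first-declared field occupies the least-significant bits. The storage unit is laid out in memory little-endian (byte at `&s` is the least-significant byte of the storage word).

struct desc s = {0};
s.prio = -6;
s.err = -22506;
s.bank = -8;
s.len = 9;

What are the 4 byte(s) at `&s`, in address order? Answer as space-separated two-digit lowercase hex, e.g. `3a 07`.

da 02 35 26

prio (5b) val=-6 bits=0x1a at bit 0: 0x0000001a
err (17b) val=-22506 bits=0x1a816 at bit 5: 0x003502da
bank (4b) val=-8 bits=0x8 at bit 22: 0x023502da
len (6b) val=9 bits=0x9 at bit 26: 0x263502da
word = 0x263502da → little-endian bytes:
  [0]=0xda  [1]=0x02  [2]=0x35  [3]=0x26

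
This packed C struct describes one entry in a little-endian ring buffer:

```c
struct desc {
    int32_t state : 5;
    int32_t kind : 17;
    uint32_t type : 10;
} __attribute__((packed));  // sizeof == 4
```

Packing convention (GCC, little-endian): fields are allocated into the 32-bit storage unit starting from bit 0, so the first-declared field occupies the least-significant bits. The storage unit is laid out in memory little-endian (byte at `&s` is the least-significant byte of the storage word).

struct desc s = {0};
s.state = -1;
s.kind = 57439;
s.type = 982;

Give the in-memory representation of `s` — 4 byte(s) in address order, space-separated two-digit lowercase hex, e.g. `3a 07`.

state:5 = -1 → 0x1f << 0 → word 0x0000001f
kind:17 = 57439 → 0xe05f << 5 → word 0x001c0bff
type:10 = 982 → 0x3d6 << 22 → word 0xf59c0bff
word = 0xf59c0bff → little-endian bytes:
  [0]=0xff  [1]=0x0b  [2]=0x9c  [3]=0xf5

ff 0b 9c f5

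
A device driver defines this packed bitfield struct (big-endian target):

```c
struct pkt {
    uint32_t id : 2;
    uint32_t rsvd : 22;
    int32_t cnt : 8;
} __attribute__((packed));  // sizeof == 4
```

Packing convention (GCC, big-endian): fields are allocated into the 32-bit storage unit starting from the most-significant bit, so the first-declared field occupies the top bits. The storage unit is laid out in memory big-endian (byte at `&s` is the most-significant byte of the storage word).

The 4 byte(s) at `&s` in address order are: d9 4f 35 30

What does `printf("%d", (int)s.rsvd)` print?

1658677

[0]=0xd9 [1]=0x4f [2]=0x35 [3]=0x30 (big-endian) → word 0xd94f3530
id:2 @ bit 30 → (0xd94f3530>>30)&0x3 = 0x3
rsvd:22 @ bit 8 → (0xd94f3530>>8)&0x3fffff = 0x194f35  ←
cnt:8 @ bit 0 → (0xd94f3530>>0)&0xff = 0x30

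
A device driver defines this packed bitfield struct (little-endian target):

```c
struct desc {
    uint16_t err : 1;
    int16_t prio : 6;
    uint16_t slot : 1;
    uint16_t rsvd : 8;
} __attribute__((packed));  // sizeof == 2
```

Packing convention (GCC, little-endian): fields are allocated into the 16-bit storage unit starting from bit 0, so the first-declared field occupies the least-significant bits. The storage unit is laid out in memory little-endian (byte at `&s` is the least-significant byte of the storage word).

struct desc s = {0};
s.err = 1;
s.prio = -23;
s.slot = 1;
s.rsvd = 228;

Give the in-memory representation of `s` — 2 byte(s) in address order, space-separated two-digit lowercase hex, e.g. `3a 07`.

d3 e4

[0+:1] err=1 & 0x1 = 0x1; word=0x0001
[1+:6] prio=-23 & 0x3f = 0x29; word=0x0053
[7+:1] slot=1 & 0x1 = 0x1; word=0x00d3
[8+:8] rsvd=228 & 0xff = 0xe4; word=0xe4d3
word = 0xe4d3 → little-endian bytes:
  [0]=0xd3  [1]=0xe4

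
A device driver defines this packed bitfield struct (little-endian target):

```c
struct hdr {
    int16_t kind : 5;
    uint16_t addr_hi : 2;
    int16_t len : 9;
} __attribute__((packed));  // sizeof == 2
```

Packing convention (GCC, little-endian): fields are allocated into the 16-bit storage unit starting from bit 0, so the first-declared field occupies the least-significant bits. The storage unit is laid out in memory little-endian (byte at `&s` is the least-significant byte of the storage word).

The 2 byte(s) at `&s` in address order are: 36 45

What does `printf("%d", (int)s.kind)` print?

-10

[0]=0x36 [1]=0x45 (little-endian) → word 0x4536
kind [0+:5] = (word>>0) & 0x1f = 22  ←
addr_hi [5+:2] = (word>>5) & 0x3 = 1
len [7+:9] = (word>>7) & 0x1ff = 138
kind signed 5b, MSB=1: 22 - 32 = -10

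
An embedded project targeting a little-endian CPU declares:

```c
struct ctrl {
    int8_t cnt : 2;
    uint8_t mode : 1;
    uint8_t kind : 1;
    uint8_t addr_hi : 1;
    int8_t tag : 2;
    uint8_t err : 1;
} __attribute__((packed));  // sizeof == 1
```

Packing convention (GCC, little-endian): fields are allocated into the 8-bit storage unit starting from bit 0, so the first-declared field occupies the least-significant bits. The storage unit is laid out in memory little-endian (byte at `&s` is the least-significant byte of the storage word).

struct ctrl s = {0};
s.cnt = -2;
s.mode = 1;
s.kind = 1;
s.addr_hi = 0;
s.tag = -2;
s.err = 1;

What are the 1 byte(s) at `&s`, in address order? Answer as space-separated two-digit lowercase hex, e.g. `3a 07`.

cnt:2 = -2 → 0x2 << 0 → word 0x02
mode:1 = 1 → 0x1 << 2 → word 0x06
kind:1 = 1 → 0x1 << 3 → word 0x0e
addr_hi:1 = 0 → 0x0 << 4 → word 0x0e
tag:2 = -2 → 0x2 << 5 → word 0x4e
err:1 = 1 → 0x1 << 7 → word 0xce
word = 0xce → little-endian bytes:
  [0]=0xce

ce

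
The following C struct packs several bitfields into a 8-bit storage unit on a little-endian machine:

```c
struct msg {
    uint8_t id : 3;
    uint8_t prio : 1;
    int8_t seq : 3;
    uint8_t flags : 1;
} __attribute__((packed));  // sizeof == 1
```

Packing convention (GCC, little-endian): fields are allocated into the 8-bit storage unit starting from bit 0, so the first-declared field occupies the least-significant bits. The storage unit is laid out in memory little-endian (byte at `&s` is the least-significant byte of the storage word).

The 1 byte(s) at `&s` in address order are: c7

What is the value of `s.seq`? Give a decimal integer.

[0]=0xc7 (little-endian) → word 0xc7
id:3 @ bit 0 → (0xc7>>0)&0x7 = 0x7
prio:1 @ bit 3 → (0xc7>>3)&0x1 = 0x0
seq:3 @ bit 4 → (0xc7>>4)&0x7 = 0x4  ←
flags:1 @ bit 7 → (0xc7>>7)&0x1 = 0x1
seq signed 3b, MSB=1: 4 - 8 = -4

-4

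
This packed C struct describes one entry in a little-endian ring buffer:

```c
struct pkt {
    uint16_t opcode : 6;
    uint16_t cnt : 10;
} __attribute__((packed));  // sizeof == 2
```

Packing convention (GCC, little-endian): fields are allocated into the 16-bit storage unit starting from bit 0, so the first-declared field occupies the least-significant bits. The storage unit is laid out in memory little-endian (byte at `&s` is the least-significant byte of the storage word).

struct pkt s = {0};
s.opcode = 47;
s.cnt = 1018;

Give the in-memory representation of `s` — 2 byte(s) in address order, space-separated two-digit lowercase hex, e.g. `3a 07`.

opcode:6 = 47 → 0x2f << 0 → word 0x002f
cnt:10 = 1018 → 0x3fa << 6 → word 0xfeaf
word = 0xfeaf → little-endian bytes:
  [0]=0xaf  [1]=0xfe

af fe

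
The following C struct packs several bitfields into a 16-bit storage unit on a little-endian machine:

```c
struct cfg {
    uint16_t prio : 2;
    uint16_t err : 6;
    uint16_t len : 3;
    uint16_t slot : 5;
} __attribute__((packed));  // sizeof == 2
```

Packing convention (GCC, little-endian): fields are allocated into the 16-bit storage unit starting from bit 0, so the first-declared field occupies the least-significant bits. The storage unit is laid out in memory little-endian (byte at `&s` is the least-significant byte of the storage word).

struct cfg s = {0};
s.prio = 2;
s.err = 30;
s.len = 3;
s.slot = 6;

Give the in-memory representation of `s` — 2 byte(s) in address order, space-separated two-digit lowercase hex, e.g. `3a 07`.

prio (2b) val=2 bits=0x2 at bit 0: 0x0002
err (6b) val=30 bits=0x1e at bit 2: 0x007a
len (3b) val=3 bits=0x3 at bit 8: 0x037a
slot (5b) val=6 bits=0x6 at bit 11: 0x337a
word = 0x337a → little-endian bytes:
  [0]=0x7a  [1]=0x33

7a 33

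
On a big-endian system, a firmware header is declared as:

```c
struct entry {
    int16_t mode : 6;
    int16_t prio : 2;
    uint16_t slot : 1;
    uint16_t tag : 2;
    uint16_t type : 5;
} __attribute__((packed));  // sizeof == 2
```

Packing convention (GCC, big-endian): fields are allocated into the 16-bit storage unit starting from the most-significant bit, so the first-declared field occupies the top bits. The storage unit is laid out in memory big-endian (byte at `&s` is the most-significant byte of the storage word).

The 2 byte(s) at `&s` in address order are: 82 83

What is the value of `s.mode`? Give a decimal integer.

-32

[0]=0x82 [1]=0x83 (big-endian) → word 0x8283
mode [10+:6] = (word>>10) & 0x3f = 32  ←
prio [8+:2] = (word>>8) & 0x3 = 2
slot [7+:1] = (word>>7) & 0x1 = 1
tag [5+:2] = (word>>5) & 0x3 = 0
type [0+:5] = (word>>0) & 0x1f = 3
mode signed 6b, MSB=1: 32 - 64 = -32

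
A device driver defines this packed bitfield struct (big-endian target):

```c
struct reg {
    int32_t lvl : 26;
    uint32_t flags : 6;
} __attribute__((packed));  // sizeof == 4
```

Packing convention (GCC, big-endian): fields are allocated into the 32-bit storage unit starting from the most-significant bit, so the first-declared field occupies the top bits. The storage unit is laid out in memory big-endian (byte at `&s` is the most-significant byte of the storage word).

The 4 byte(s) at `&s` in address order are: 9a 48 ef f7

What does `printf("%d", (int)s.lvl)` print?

-26664001

[0]=0x9a [1]=0x48 [2]=0xef [3]=0xf7 (big-endian) → word 0x9a48eff7
lvl:26 @ bit 6 → (0x9a48eff7>>6)&0x3ffffff = 0x26923bf  ←
flags:6 @ bit 0 → (0x9a48eff7>>0)&0x3f = 0x37
lvl signed 26b, MSB=1: 40444863 - 67108864 = -26664001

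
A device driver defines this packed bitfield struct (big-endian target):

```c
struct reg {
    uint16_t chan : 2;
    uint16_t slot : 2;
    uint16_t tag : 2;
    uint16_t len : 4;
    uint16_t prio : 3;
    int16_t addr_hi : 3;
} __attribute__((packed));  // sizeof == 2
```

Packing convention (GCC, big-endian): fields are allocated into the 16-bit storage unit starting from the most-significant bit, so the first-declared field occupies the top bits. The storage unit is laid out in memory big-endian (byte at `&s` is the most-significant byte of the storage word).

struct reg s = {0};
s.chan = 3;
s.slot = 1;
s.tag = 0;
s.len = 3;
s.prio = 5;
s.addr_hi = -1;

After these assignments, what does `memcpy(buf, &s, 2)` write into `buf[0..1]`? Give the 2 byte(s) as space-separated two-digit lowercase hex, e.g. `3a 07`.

d0 ef

chan:2 = 3 → 0x3 << 14 → word 0xc000
slot:2 = 1 → 0x1 << 12 → word 0xd000
tag:2 = 0 → 0x0 << 10 → word 0xd000
len:4 = 3 → 0x3 << 6 → word 0xd0c0
prio:3 = 5 → 0x5 << 3 → word 0xd0e8
addr_hi:3 = -1 → 0x7 << 0 → word 0xd0ef
word = 0xd0ef → big-endian bytes:
  [0]=0xd0  [1]=0xef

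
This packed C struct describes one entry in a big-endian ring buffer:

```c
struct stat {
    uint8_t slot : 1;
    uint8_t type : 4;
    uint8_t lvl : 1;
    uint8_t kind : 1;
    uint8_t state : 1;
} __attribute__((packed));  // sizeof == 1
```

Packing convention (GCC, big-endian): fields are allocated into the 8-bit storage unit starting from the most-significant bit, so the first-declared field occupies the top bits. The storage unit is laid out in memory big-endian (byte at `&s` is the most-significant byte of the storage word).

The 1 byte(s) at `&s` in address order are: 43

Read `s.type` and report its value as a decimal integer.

[0]=0x43 (big-endian) → word 0x43
slot [7+:1] = (word>>7) & 0x1 = 0
type [3+:4] = (word>>3) & 0xf = 8  ←
lvl [2+:1] = (word>>2) & 0x1 = 0
kind [1+:1] = (word>>1) & 0x1 = 1
state [0+:1] = (word>>0) & 0x1 = 1

8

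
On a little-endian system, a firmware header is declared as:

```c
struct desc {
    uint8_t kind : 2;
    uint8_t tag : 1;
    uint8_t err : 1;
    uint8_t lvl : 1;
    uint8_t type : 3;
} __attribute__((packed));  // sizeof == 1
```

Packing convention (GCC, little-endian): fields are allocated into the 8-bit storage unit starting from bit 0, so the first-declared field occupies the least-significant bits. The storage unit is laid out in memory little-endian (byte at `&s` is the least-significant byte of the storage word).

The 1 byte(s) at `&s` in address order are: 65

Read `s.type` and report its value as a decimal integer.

3

[0]=0x65 (little-endian) → word 0x65
kind:2 @ bit 0 → (0x65>>0)&0x3 = 0x1
tag:1 @ bit 2 → (0x65>>2)&0x1 = 0x1
err:1 @ bit 3 → (0x65>>3)&0x1 = 0x0
lvl:1 @ bit 4 → (0x65>>4)&0x1 = 0x0
type:3 @ bit 5 → (0x65>>5)&0x7 = 0x3  ←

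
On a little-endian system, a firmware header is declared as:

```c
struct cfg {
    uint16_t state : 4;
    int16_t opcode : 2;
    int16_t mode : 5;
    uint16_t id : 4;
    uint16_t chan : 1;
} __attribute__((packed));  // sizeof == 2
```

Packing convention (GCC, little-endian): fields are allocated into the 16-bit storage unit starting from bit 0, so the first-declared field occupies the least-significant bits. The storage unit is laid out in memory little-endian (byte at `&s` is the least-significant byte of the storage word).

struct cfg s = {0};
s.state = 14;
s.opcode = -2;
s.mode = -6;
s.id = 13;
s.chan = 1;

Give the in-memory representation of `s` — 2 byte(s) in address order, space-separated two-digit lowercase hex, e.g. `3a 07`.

[0+:4] state=14 & 0xf = 0xe; word=0x000e
[4+:2] opcode=-2 & 0x3 = 0x2; word=0x002e
[6+:5] mode=-6 & 0x1f = 0x1a; word=0x06ae
[11+:4] id=13 & 0xf = 0xd; word=0x6eae
[15+:1] chan=1 & 0x1 = 0x1; word=0xeeae
word = 0xeeae → little-endian bytes:
  [0]=0xae  [1]=0xee

ae ee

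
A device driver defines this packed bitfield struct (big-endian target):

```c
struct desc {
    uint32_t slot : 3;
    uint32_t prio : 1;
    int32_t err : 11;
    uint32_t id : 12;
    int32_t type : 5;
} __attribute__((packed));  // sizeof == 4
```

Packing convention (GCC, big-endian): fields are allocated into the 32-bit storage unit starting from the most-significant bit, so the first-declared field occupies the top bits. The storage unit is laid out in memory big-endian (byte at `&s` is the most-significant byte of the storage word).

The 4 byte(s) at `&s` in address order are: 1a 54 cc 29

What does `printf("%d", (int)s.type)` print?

[0]=0x1a [1]=0x54 [2]=0xcc [3]=0x29 (big-endian) → word 0x1a54cc29
slot:3 @ bit 29 → (0x1a54cc29>>29)&0x7 = 0x0
prio:1 @ bit 28 → (0x1a54cc29>>28)&0x1 = 0x1
err:11 @ bit 17 → (0x1a54cc29>>17)&0x7ff = 0x52a
id:12 @ bit 5 → (0x1a54cc29>>5)&0xfff = 0x661
type:5 @ bit 0 → (0x1a54cc29>>0)&0x1f = 0x9  ←
type signed 5b, MSB=0: value = 9

9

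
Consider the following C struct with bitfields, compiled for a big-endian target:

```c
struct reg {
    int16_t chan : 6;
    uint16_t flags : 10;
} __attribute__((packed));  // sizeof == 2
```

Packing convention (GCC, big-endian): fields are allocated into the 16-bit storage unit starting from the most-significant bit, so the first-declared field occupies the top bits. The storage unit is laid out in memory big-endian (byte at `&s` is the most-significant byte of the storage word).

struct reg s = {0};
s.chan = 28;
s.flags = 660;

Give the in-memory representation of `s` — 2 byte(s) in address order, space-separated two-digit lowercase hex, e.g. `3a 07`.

[10+:6] chan=28 & 0x3f = 0x1c; word=0x7000
[0+:10] flags=660 & 0x3ff = 0x294; word=0x7294
word = 0x7294 → big-endian bytes:
  [0]=0x72  [1]=0x94

72 94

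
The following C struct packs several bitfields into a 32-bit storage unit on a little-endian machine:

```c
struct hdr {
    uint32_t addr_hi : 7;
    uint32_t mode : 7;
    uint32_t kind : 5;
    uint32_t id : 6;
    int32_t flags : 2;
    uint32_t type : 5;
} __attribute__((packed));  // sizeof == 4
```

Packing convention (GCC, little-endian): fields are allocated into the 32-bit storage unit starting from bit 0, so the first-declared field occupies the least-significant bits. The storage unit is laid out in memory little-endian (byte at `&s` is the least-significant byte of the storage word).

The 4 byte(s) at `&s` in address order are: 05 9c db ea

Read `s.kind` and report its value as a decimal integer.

14

[0]=0x05 [1]=0x9c [2]=0xdb [3]=0xea (little-endian) → word 0xeadb9c05
addr_hi [0+:7] = (word>>0) & 0x7f = 5
mode [7+:7] = (word>>7) & 0x7f = 56
kind [14+:5] = (word>>14) & 0x1f = 14  ←
id [19+:6] = (word>>19) & 0x3f = 27
flags [25+:2] = (word>>25) & 0x3 = 1
type [27+:5] = (word>>27) & 0x1f = 29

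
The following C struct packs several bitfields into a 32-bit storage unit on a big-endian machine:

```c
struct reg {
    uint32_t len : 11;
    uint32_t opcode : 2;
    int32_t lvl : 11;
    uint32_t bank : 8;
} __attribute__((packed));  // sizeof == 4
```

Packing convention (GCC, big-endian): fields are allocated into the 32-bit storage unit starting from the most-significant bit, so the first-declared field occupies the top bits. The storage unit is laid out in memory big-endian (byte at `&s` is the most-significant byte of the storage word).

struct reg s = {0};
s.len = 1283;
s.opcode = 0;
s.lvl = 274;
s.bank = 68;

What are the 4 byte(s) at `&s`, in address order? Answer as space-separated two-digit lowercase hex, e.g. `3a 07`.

len (11b) val=1283 bits=0x503 at bit 21: 0xa0600000
opcode (2b) val=0 bits=0x0 at bit 19: 0xa0600000
lvl (11b) val=274 bits=0x112 at bit 8: 0xa0611200
bank (8b) val=68 bits=0x44 at bit 0: 0xa0611244
word = 0xa0611244 → big-endian bytes:
  [0]=0xa0  [1]=0x61  [2]=0x12  [3]=0x44

a0 61 12 44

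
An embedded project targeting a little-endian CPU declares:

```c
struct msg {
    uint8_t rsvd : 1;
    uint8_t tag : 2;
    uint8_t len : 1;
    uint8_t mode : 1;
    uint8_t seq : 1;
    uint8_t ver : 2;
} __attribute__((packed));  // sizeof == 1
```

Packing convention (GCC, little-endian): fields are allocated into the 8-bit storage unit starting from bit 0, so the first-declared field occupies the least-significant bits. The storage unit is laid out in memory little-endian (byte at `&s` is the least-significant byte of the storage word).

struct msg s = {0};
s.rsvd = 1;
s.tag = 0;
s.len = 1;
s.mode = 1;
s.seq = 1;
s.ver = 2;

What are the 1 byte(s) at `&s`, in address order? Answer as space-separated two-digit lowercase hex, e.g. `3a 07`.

[0+:1] rsvd=1 & 0x1 = 0x1; word=0x01
[1+:2] tag=0 & 0x3 = 0x0; word=0x01
[3+:1] len=1 & 0x1 = 0x1; word=0x09
[4+:1] mode=1 & 0x1 = 0x1; word=0x19
[5+:1] seq=1 & 0x1 = 0x1; word=0x39
[6+:2] ver=2 & 0x3 = 0x2; word=0xb9
word = 0xb9 → little-endian bytes:
  [0]=0xb9

b9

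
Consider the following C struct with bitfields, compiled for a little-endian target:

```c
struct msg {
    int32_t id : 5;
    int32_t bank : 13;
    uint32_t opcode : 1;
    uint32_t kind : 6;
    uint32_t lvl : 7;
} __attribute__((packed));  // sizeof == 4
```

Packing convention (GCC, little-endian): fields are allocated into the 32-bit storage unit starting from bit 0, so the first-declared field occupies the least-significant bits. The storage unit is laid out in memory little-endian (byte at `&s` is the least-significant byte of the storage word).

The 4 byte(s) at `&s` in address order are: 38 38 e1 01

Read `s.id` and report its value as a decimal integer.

[0]=0x38 [1]=0x38 [2]=0xe1 [3]=0x01 (little-endian) → word 0x01e13838
id:5 @ bit 0 → (0x01e13838>>0)&0x1f = 0x18  ←
bank:13 @ bit 5 → (0x01e13838>>5)&0x1fff = 0x9c1
opcode:1 @ bit 18 → (0x01e13838>>18)&0x1 = 0x0
kind:6 @ bit 19 → (0x01e13838>>19)&0x3f = 0x3c
lvl:7 @ bit 25 → (0x01e13838>>25)&0x7f = 0x0
id signed 5b, MSB=1: 24 - 32 = -8

-8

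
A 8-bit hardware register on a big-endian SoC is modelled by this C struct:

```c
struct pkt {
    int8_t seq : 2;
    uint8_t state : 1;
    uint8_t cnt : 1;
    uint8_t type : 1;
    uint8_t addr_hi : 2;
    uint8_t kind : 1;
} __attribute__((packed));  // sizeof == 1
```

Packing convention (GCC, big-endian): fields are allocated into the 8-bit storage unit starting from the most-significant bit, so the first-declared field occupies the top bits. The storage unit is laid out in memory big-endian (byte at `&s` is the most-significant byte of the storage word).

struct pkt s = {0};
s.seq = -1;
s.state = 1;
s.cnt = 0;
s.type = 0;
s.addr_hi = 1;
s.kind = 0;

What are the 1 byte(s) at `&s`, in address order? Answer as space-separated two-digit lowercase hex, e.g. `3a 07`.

e2

seq:2 = -1 → 0x3 << 6 → word 0xc0
state:1 = 1 → 0x1 << 5 → word 0xe0
cnt:1 = 0 → 0x0 << 4 → word 0xe0
type:1 = 0 → 0x0 << 3 → word 0xe0
addr_hi:2 = 1 → 0x1 << 1 → word 0xe2
kind:1 = 0 → 0x0 << 0 → word 0xe2
word = 0xe2 → big-endian bytes:
  [0]=0xe2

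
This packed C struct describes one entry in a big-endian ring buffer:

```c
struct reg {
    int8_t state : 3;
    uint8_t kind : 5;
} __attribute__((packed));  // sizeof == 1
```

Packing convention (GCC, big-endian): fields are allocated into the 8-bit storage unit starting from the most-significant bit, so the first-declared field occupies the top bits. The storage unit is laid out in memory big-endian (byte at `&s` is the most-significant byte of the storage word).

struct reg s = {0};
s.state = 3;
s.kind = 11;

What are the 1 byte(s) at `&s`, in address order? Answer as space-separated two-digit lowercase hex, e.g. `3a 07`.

[5+:3] state=3 & 0x7 = 0x3; word=0x60
[0+:5] kind=11 & 0x1f = 0xb; word=0x6b
word = 0x6b → big-endian bytes:
  [0]=0x6b

6b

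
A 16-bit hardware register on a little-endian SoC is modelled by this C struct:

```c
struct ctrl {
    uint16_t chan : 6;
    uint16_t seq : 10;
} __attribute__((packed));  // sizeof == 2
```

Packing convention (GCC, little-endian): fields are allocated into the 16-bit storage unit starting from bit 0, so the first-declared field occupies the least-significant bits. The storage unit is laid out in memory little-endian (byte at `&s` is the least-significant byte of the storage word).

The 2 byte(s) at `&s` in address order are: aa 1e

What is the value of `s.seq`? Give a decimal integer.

122

[0]=0xaa [1]=0x1e (little-endian) → word 0x1eaa
chan [0+:6] = (word>>0) & 0x3f = 42
seq [6+:10] = (word>>6) & 0x3ff = 122  ←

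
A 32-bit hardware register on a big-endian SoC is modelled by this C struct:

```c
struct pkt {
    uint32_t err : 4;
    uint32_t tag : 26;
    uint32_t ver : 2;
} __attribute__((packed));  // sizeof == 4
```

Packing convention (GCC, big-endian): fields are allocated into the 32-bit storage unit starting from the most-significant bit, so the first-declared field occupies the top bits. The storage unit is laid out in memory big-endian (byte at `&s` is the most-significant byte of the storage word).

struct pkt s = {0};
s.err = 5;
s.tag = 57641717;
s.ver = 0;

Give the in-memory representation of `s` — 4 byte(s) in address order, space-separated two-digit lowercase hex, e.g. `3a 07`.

5d be 2b d4

err (4b) val=5 bits=0x5 at bit 28: 0x50000000
tag (26b) val=57641717 bits=0x36f8af5 at bit 2: 0x5dbe2bd4
ver (2b) val=0 bits=0x0 at bit 0: 0x5dbe2bd4
word = 0x5dbe2bd4 → big-endian bytes:
  [0]=0x5d  [1]=0xbe  [2]=0x2b  [3]=0xd4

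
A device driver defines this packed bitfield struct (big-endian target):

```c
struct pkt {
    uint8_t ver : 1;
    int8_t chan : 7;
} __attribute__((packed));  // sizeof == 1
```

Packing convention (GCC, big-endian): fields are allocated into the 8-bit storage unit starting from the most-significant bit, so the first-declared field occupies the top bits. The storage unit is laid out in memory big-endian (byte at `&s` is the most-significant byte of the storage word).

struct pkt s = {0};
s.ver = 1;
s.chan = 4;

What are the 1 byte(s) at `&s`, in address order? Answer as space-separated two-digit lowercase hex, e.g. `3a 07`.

84

ver:1 = 1 → 0x1 << 7 → word 0x80
chan:7 = 4 → 0x4 << 0 → word 0x84
word = 0x84 → big-endian bytes:
  [0]=0x84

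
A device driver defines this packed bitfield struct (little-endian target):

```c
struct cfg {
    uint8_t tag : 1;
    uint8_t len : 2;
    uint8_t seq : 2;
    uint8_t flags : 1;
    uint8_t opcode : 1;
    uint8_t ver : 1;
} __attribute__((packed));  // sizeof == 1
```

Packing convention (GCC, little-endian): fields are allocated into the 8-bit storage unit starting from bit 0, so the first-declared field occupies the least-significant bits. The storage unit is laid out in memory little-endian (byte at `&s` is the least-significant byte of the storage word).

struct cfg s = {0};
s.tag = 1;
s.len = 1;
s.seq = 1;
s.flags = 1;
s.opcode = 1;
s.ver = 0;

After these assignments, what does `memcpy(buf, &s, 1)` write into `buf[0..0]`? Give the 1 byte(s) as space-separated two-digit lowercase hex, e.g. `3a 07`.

6b

tag:1 = 1 → 0x1 << 0 → word 0x01
len:2 = 1 → 0x1 << 1 → word 0x03
seq:2 = 1 → 0x1 << 3 → word 0x0b
flags:1 = 1 → 0x1 << 5 → word 0x2b
opcode:1 = 1 → 0x1 << 6 → word 0x6b
ver:1 = 0 → 0x0 << 7 → word 0x6b
word = 0x6b → little-endian bytes:
  [0]=0x6b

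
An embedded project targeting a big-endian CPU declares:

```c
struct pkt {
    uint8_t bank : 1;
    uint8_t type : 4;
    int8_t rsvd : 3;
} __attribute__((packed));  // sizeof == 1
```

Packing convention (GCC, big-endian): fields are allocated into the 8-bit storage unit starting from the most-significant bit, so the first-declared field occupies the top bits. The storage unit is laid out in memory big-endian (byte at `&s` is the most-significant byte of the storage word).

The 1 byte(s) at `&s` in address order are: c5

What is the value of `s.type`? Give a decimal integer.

[0]=0xc5 (big-endian) → word 0xc5
bank:1 @ bit 7 → (0xc5>>7)&0x1 = 0x1
type:4 @ bit 3 → (0xc5>>3)&0xf = 0x8  ←
rsvd:3 @ bit 0 → (0xc5>>0)&0x7 = 0x5

8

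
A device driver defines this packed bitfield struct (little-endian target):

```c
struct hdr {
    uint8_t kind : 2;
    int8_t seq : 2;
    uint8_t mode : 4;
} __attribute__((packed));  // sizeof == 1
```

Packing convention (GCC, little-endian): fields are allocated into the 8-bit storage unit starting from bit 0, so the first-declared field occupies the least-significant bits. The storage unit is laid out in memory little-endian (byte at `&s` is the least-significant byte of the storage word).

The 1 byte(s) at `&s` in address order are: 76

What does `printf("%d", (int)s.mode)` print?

[0]=0x76 (little-endian) → word 0x76
kind [0+:2] = (word>>0) & 0x3 = 2
seq [2+:2] = (word>>2) & 0x3 = 1
mode [4+:4] = (word>>4) & 0xf = 7  ←

7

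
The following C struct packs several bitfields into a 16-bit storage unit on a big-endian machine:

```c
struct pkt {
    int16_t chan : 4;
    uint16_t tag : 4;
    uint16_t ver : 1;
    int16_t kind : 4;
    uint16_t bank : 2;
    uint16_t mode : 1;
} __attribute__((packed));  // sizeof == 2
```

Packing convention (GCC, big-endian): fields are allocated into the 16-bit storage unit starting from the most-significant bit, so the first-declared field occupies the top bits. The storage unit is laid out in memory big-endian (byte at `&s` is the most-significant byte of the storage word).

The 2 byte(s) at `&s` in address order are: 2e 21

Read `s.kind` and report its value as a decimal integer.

[0]=0x2e [1]=0x21 (big-endian) → word 0x2e21
chan:4 @ bit 12 → (0x2e21>>12)&0xf = 0x2
tag:4 @ bit 8 → (0x2e21>>8)&0xf = 0xe
ver:1 @ bit 7 → (0x2e21>>7)&0x1 = 0x0
kind:4 @ bit 3 → (0x2e21>>3)&0xf = 0x4  ←
bank:2 @ bit 1 → (0x2e21>>1)&0x3 = 0x0
mode:1 @ bit 0 → (0x2e21>>0)&0x1 = 0x1
kind signed 4b, MSB=0: value = 4

4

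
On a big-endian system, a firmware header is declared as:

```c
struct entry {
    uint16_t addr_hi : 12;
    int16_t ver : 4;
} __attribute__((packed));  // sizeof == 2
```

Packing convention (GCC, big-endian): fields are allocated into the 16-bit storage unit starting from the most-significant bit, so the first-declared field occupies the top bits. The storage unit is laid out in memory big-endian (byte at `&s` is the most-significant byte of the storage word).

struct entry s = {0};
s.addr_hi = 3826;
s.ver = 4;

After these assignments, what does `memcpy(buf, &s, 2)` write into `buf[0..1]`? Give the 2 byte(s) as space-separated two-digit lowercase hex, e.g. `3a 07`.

ef 24

[4+:12] addr_hi=3826 & 0xfff = 0xef2; word=0xef20
[0+:4] ver=4 & 0xf = 0x4; word=0xef24
word = 0xef24 → big-endian bytes:
  [0]=0xef  [1]=0x24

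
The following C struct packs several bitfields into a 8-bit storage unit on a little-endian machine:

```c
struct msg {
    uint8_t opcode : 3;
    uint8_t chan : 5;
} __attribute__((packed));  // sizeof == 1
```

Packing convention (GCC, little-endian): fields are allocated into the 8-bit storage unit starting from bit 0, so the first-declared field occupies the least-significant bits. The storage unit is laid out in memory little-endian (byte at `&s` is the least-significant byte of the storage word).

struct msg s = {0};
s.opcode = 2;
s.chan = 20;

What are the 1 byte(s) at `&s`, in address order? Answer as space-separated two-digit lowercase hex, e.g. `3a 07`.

[0+:3] opcode=2 & 0x7 = 0x2; word=0x02
[3+:5] chan=20 & 0x1f = 0x14; word=0xa2
word = 0xa2 → little-endian bytes:
  [0]=0xa2

a2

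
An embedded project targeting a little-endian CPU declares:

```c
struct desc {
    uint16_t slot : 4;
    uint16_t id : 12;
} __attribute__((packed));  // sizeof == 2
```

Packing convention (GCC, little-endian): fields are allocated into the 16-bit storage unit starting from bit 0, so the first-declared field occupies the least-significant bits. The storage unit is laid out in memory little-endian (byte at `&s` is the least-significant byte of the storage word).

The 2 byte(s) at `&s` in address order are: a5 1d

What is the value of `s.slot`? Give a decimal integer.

[0]=0xa5 [1]=0x1d (little-endian) → word 0x1da5
slot:4 @ bit 0 → (0x1da5>>0)&0xf = 0x5  ←
id:12 @ bit 4 → (0x1da5>>4)&0xfff = 0x1da

5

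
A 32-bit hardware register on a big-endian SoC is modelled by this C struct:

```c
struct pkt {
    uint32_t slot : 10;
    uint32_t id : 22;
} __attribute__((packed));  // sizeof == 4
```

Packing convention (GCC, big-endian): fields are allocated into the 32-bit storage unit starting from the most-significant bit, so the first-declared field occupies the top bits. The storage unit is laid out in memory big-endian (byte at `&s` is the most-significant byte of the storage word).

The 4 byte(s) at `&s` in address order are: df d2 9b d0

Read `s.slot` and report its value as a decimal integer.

895

[0]=0xdf [1]=0xd2 [2]=0x9b [3]=0xd0 (big-endian) → word 0xdfd29bd0
slot:10 @ bit 22 → (0xdfd29bd0>>22)&0x3ff = 0x37f  ←
id:22 @ bit 0 → (0xdfd29bd0>>0)&0x3fffff = 0x129bd0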